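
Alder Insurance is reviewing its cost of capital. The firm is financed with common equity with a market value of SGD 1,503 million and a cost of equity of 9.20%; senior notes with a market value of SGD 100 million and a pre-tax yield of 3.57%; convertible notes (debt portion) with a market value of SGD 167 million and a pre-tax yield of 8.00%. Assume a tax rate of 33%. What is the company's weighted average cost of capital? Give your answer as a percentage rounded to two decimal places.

Total capital V = 1503 + 100 + 167 = 1770.
Equity: weight = 1503/1770 = 0.8492; cost = 9.2%.
Senior notes: weight = 100/1770 = 0.0565; after-tax cost = 3.57% × (1 − 33%) = 2.3919%.
Convertible notes (debt portion): weight = 167/1770 = 0.0944; after-tax cost = 8% × (1 − 33%) = 5.3600%.
WACC = 0.8492 × 9.2000% + 0.0565 × 2.3919% + 0.0944 × 5.3600% = 8.4531%.

8.45%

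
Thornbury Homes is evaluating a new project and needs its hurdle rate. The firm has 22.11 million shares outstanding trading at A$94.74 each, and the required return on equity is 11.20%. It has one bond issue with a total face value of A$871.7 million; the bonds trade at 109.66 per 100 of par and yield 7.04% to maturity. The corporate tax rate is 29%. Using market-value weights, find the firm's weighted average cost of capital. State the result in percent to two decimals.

9.26%

Market value of equity E = 94.74 × 22.11m = 2094.7014m. Market value of debt D = 871.7m × 109.66/100 = 955.90622m.
Total capital V = 2094.7014 + 955.90622 = 3050.60762.
Equity: weight = 2094.7014/3050.60762 = 0.6867; cost = 11.2%.
Bonds outstanding: weight = 955.90622/3050.60762 = 0.3133; after-tax cost = 7.04% × (1 − 29%) = 4.9984%.
WACC = 0.6867 × 11.2000% + 0.3133 × 4.9984% = 9.2567%.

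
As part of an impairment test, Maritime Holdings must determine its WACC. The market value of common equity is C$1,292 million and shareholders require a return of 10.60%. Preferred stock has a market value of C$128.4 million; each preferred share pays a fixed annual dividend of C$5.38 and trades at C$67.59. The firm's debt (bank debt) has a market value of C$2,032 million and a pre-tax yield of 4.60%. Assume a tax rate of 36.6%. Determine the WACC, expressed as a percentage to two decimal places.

5.98%

Cost of preferred: Rp = 5.38 / 67.59 = 7.9598%.
Total capital V = 1292 + 128.4 + 2032 = 3452.4.
Equity: weight = 1292/3452.4 = 0.3742; cost = 10.6%.
Preferred: weight = 128.4/3452.4 = 0.0372; cost = 7.9598%.
Bank debt: weight = 2032/3452.4 = 0.5886; after-tax cost = 4.6% × (1 − 36.6%) = 2.9164%.
WACC = 0.3742 × 10.6000% + 0.0372 × 7.9598% + 0.5886 × 2.9164% = 5.9794%.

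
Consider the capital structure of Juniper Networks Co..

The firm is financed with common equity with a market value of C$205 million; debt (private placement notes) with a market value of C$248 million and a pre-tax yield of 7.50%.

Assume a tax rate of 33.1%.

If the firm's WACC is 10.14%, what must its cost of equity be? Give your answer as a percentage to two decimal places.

Total capital V = 205 + 248 = 453.
Equity weight = 205/453 = 0.4525.
Private placement notes weight = 248/453 = 0.5475.
Debt contribution = 0.5475 × 7.5% × (1 − 33.1%) = 2.7469%.
Required equity contribution = 10.14% − 2.7469% = 7.3931%.
Re = 7.3931% / 0.4525 = 16.3370%.

16.34%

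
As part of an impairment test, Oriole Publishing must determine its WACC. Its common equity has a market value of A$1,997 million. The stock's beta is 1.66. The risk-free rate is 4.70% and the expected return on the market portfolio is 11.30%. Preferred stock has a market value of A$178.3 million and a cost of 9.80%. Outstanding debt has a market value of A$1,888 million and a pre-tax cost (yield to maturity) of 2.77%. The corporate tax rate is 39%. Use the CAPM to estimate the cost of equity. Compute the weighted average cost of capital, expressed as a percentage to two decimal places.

8.91%

Market risk premium = 11.3% − 4.7% = 6.6%.
Cost of equity via CAPM: Re = 4.7% + 1.66 × 6.6% = 15.6560%.
Total capital V = 1997 + 178.3 + 1888 = 4063.3.
Equity: weight = 1997/4063.3 = 0.4915; cost = 15.656%.
Preferred: weight = 178.3/4063.3 = 0.0439; cost = 9.8%.
Debt: weight = 1888/4063.3 = 0.4646; after-tax cost = 2.77% × (1 − 39%) = 1.6897%.
WACC = 0.4915 × 15.6560% + 0.0439 × 9.8000% + 0.4646 × 1.6897% = 8.9096%.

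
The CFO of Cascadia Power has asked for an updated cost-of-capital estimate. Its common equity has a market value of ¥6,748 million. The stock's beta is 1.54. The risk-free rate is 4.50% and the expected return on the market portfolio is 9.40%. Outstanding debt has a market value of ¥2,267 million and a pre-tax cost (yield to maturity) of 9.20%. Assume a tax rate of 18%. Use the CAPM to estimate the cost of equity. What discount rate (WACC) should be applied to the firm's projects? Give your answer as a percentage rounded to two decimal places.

Market risk premium = 9.4% − 4.5% = 4.9%.
Cost of equity via CAPM: Re = 4.5% + 1.54 × 4.9% = 12.0460%.
Total capital V = 6748 + 2267 = 9015.
Equity: weight = 6748/9015 = 0.7485; cost = 12.046%.
Debt: weight = 2267/9015 = 0.2515; after-tax cost = 9.2% × (1 − 18%) = 7.5440%.
WACC = 0.7485 × 12.0460% + 0.2515 × 7.5440% = 10.9139%.

10.91%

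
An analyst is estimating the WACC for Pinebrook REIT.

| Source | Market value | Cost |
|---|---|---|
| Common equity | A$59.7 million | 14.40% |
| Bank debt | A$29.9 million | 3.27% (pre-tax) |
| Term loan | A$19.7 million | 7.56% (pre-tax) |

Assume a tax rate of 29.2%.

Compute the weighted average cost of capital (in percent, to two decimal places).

9.46%

Total capital V = 59.7 + 29.9 + 19.7 = 109.3.
Equity: weight = 59.7/109.3 = 0.5462; cost = 14.4%.
Bank debt: weight = 29.9/109.3 = 0.2736; after-tax cost = 3.27% × (1 − 29.2%) = 2.3152%.
Term loan: weight = 19.7/109.3 = 0.1802; after-tax cost = 7.56% × (1 − 29.2%) = 5.3525%.
WACC = 0.5462 × 14.4000% + 0.2736 × 2.3152% + 0.1802 × 5.3525% = 9.4634%.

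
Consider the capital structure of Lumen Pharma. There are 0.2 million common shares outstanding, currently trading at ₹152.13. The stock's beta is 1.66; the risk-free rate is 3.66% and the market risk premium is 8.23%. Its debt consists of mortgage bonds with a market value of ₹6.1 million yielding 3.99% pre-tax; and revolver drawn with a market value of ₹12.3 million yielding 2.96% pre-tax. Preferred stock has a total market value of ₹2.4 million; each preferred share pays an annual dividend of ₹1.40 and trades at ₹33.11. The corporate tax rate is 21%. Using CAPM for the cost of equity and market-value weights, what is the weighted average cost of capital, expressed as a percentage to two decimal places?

11.42%

Cost of equity via CAPM: Re = 3.66% + 1.66 × 8.23% = 17.3218%.
Cost of preferred: Rp = 1.4 / 33.11 = 4.2283%.
Market value of equity E = 152.13 × 0.2m = 30.426m.
Total capital V = 30.426 + 2.4 + 6.1 + 12.3 = 51.226.
Equity: weight = 30.426/51.226 = 0.5940; cost = 17.3218%.
Preferred: weight = 2.4/51.226 = 0.0469; cost = 4.2283%.
Mortgage bonds: weight = 6.1/51.226 = 0.1191; after-tax cost = 3.99% × (1 − 21%) = 3.1521%.
Revolver drawn: weight = 12.3/51.226 = 0.2401; after-tax cost = 2.96% × (1 − 21%) = 2.3384%.
WACC = 0.5940 × 17.3218% + 0.0469 × 4.2283% + 0.1191 × 3.1521% + 0.2401 × 2.3384% = 11.4233%.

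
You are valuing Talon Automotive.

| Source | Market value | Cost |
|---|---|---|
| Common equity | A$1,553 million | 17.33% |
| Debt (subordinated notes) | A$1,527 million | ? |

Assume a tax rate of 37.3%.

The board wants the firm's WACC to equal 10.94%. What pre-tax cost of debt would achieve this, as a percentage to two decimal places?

Total capital V = 1553 + 1527 = 3080.
Equity weight = 1553/3080 = 0.5042.
Subordinated notes weight = 1527/3080 = 0.4958.
Equity contribution = 0.5042 × 17.33% = 8.7381%.
Remaining for debt = 10.94% − 8.7381% = 2.2019%.
Rd × (1 − 37.3%) × 0.4958 = 2.2019%  ⇒  Rd = 7.0833%.

7.08%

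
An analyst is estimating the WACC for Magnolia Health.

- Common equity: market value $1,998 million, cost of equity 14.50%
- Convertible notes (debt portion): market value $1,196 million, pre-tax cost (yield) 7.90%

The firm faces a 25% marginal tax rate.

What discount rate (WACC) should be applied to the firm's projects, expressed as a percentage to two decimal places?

11.29%

Total capital V = 1998 + 1196 = 3194.
Equity: weight = 1998/3194 = 0.6255; cost = 14.5%.
Convertible notes (debt portion): weight = 1196/3194 = 0.3745; after-tax cost = 7.9% × (1 − 25%) = 5.9250%.
WACC = 0.6255 × 14.5000% + 0.3745 × 5.9250% = 11.2891%.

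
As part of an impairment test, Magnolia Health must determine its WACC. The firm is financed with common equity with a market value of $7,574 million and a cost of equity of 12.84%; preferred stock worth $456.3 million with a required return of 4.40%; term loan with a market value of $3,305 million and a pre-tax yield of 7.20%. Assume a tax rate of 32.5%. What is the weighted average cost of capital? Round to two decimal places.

10.17%

Total capital V = 7574 + 456.3 + 3305 = 11335.3.
Equity: weight = 7574/11335.3 = 0.6682; cost = 12.84%.
Preferred: weight = 456.3/11335.3 = 0.0403; cost = 4.4%.
Term loan: weight = 3305/11335.3 = 0.2916; after-tax cost = 7.2% × (1 − 32.5%) = 4.8600%.
WACC = 0.6682 × 12.8400% + 0.0403 × 4.4000% + 0.2916 × 4.8600% = 10.1735%.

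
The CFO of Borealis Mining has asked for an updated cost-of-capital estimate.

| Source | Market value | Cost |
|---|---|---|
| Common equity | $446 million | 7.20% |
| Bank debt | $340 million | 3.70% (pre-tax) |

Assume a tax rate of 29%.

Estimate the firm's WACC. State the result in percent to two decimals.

Total capital V = 446 + 340 = 786.
Equity: weight = 446/786 = 0.5674; cost = 7.2%.
Bank debt: weight = 340/786 = 0.4326; after-tax cost = 3.7% × (1 − 29%) = 2.6270%.
WACC = 0.5674 × 7.2000% + 0.4326 × 2.6270% = 5.2219%.

5.22%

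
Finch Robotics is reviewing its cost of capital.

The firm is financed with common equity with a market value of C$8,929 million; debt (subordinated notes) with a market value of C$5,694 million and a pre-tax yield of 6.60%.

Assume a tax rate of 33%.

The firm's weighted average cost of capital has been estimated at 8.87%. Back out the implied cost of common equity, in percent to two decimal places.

Total capital V = 8929 + 5694 = 14623.
Equity weight = 8929/14623 = 0.6106.
Subordinated notes weight = 5694/14623 = 0.3894.
Debt contribution = 0.3894 × 6.6% × (1 − 33%) = 1.7219%.
Required equity contribution = 8.87% − 1.7219% = 7.1481%.
Re = 7.1481% / 0.6106 = 11.7065%.

11.71%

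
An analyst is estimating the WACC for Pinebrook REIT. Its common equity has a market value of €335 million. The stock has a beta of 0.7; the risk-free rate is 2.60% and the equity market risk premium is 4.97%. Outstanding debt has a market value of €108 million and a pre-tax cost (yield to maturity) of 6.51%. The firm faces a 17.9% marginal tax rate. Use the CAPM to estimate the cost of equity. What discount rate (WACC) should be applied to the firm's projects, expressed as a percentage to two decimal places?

Cost of equity via CAPM: Re = 2.6% + 0.7 × 4.97% = 6.0790%.
Total capital V = 335 + 108 = 443.
Equity: weight = 335/443 = 0.7562; cost = 6.079%.
Debt: weight = 108/443 = 0.2438; after-tax cost = 6.51% × (1 − 17.9%) = 5.3447%.
WACC = 0.7562 × 6.0790% + 0.2438 × 5.3447% = 5.9000%.

5.90%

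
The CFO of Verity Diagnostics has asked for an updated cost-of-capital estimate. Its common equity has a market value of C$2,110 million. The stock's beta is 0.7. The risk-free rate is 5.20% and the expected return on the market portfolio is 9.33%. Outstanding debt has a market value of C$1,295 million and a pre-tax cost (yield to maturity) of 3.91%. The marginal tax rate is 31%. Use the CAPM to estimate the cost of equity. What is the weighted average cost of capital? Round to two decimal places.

Market risk premium = 9.33% − 5.2% = 4.13%.
Cost of equity via CAPM: Re = 5.2% + 0.7 × 4.13% = 8.0910%.
Total capital V = 2110 + 1295 = 3405.
Equity: weight = 2110/3405 = 0.6197; cost = 8.091%.
Debt: weight = 1295/3405 = 0.3803; after-tax cost = 3.91% × (1 − 31%) = 2.6979%.
WACC = 0.6197 × 8.0910% + 0.3803 × 2.6979% = 6.0399%.

6.04%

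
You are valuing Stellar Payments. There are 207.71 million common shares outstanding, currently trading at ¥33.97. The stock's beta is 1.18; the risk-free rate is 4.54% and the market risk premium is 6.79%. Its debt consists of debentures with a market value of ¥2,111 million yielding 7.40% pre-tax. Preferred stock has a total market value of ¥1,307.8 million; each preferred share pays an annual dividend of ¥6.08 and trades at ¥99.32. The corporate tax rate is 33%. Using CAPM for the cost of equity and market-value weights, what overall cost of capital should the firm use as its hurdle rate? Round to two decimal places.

Cost of equity via CAPM: Re = 4.54% + 1.18 × 6.79% = 12.5522%.
Cost of preferred: Rp = 6.08 / 99.32 = 6.1216%.
Market value of equity E = 33.97 × 207.71m = 7055.9087m.
Total capital V = 7055.9087 + 1307.8 + 2111 = 10474.7087.
Equity: weight = 7055.9087/10474.7087 = 0.6736; cost = 12.5522%.
Preferred: weight = 1307.8/10474.7087 = 0.1249; cost = 6.1216%.
Debentures: weight = 2111/10474.7087 = 0.2015; after-tax cost = 7.4% × (1 − 33%) = 4.9580%.
WACC = 0.6736 × 12.5522% + 0.1249 × 6.1216% + 0.2015 × 4.9580% = 10.2188%.

10.22%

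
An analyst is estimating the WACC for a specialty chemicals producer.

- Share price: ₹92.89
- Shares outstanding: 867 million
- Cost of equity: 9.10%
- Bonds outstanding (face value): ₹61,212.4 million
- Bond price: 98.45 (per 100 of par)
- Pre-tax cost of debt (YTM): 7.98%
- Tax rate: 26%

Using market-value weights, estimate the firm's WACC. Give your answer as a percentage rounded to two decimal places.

7.73%

Market value of equity E = 92.89 × 867m = 80535.63m. Market value of debt D = 61212.4m × 98.45/100 = 60263.6078m.
Total capital V = 80535.63 + 60263.6078 = 140799.2378.
Equity: weight = 80535.63/140799.2378 = 0.5720; cost = 9.1%.
Bonds outstanding: weight = 60263.6078/140799.2378 = 0.4280; after-tax cost = 7.98% × (1 − 26%) = 5.9052%.
WACC = 0.5720 × 9.1000% + 0.4280 × 5.9052% = 7.7326%.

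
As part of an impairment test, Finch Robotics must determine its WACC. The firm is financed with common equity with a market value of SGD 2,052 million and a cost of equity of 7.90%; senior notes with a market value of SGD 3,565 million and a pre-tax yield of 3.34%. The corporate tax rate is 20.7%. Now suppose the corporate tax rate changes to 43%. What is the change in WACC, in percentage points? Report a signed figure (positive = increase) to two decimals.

Current WACC:
Total capital V = 2052 + 3565 = 5617.
Equity: weight = 2052/5617 = 0.3653; cost = 7.9%.
Senior notes: weight = 3565/5617 = 0.6347; after-tax cost = 3.34% × (1 − 20.7%) = 2.6486%.
WACC = 0.3653 × 7.9000% + 0.6347 × 2.6486% = 4.5671%.
After the change:
Total capital V = 2052 + 3565 = 5617.
Equity: weight = 2052/5617 = 0.3653; cost = 7.9%.
Senior notes: weight = 3565/5617 = 0.6347; after-tax cost = 3.34% × (1 − 43%) = 1.9038%.
WACC = 0.3653 × 7.9000% + 0.6347 × 1.9038% = 4.0943%.
Change in WACC = 4.0943% − 4.5671% = -0.4727 pp.

-0.47 pp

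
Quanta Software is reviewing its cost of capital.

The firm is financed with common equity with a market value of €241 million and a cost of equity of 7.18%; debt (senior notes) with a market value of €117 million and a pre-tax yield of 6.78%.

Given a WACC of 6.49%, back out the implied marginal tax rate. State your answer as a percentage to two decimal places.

25.24%

Total capital V = 241 + 117 = 358.
Equity weight = 241/358 = 0.6732.
Senior notes weight = 117/358 = 0.3268.
Equity contribution = 0.6732 × 7.18% = 4.8335%.
Debt contribution must be 6.49% − 4.8335% = 1.6565%.
0.3268 × 6.78% × (1 − T) = 1.6565%  ⇒  (1 − T) = 0.7476.
T = 25.2401%.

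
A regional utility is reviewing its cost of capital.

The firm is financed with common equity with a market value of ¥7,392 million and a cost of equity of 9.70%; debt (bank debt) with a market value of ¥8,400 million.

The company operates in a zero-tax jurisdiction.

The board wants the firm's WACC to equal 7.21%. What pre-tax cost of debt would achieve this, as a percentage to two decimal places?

Total capital V = 7392 + 8400 = 15792.
Equity weight = 7392/15792 = 0.4681.
Bank debt weight = 8400/15792 = 0.5319.
Equity contribution = 0.4681 × 9.7% = 4.5404%.
Remaining for debt = 7.21% − 4.5404% = 2.6696%.
Rd × (1 − 0%) × 0.5319 = 2.6696%  ⇒  Rd = 5.0188%.

5.02%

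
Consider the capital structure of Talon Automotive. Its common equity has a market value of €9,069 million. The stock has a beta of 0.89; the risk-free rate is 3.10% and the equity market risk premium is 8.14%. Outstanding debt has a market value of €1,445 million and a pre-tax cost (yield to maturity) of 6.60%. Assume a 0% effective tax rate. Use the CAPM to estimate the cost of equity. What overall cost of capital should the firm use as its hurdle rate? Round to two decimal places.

Cost of equity via CAPM: Re = 3.1% + 0.89 × 8.14% = 10.3446%.
Total capital V = 9069 + 1445 = 10514.
Equity: weight = 9069/10514 = 0.8626; cost = 10.3446%.
Debt: weight = 1445/10514 = 0.1374; after-tax cost = 6.6% × (1 − 0%) = 6.6000%.
WACC = 0.8626 × 10.3446% + 0.1374 × 6.6000% = 9.8300%.

9.83%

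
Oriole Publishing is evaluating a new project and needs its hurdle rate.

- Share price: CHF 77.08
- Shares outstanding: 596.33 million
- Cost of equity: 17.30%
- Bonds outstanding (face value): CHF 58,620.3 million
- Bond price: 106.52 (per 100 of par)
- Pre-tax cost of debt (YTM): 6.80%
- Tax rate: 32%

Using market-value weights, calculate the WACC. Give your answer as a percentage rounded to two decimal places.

10.00%

Market value of equity E = 77.08 × 596.33m = 45965.1164m. Market value of debt D = 58620.3m × 106.52/100 = 62442.34356m.
Total capital V = 45965.1164 + 62442.34356 = 108407.45996.
Equity: weight = 45965.1164/108407.45996 = 0.4240; cost = 17.3%.
Bonds outstanding: weight = 62442.34356/108407.45996 = 0.5760; after-tax cost = 6.8% × (1 − 32%) = 4.6240%.
WACC = 0.4240 × 17.3000% + 0.5760 × 4.6240% = 9.9987%.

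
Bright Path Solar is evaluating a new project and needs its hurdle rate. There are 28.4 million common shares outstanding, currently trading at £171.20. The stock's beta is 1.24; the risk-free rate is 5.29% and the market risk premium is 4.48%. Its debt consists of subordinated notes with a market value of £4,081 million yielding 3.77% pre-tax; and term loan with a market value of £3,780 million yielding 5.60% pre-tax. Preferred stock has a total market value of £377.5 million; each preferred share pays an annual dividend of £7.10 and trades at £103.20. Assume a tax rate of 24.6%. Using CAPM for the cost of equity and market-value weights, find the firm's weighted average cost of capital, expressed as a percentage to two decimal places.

Cost of equity via CAPM: Re = 5.29% + 1.24 × 4.48% = 10.8452%.
Cost of preferred: Rp = 7.1 / 103.2 = 6.8798%.
Market value of equity E = 171.2 × 28.4m = 4862.08m.
Total capital V = 4862.08 + 377.5 + 4081 + 3780 = 13100.58.
Equity: weight = 4862.08/13100.58 = 0.3711; cost = 10.8452%.
Preferred: weight = 377.5/13100.58 = 0.0288; cost = 6.8798%.
Subordinated notes: weight = 4081/13100.58 = 0.3115; after-tax cost = 3.77% × (1 − 24.6%) = 2.8426%.
Term loan: weight = 3780/13100.58 = 0.2885; after-tax cost = 5.6% × (1 − 24.6%) = 4.2224%.
WACC = 0.3711 × 10.8452% + 0.0288 × 6.8798% + 0.3115 × 2.8426% + 0.2885 × 4.2224% = 6.3271%.

6.33%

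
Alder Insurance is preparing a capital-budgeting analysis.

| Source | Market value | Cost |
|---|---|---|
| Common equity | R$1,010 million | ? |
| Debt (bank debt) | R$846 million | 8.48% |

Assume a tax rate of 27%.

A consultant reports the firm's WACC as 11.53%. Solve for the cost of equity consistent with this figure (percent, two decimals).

Total capital V = 1010 + 846 = 1856.
Equity weight = 1010/1856 = 0.5442.
Bank debt weight = 846/1856 = 0.4558.
Debt contribution = 0.4558 × 8.48% × (1 − 27%) = 2.8217%.
Required equity contribution = 11.53% − 2.8217% = 8.7083%.
Re = 8.7083% / 0.5442 = 16.0026%.

16.00%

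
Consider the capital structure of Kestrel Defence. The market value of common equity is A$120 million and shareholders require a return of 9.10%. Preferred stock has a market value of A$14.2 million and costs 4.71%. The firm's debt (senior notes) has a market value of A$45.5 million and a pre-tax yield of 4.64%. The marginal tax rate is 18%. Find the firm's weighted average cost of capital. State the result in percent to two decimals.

7.41%

Total capital V = 120 + 14.2 + 45.5 = 179.7.
Equity: weight = 120/179.7 = 0.6678; cost = 9.1%.
Preferred: weight = 14.2/179.7 = 0.0790; cost = 4.71%.
Senior notes: weight = 45.5/179.7 = 0.2532; after-tax cost = 4.64% × (1 − 18%) = 3.8048%.
WACC = 0.6678 × 9.1000% + 0.0790 × 4.7100% + 0.2532 × 3.8048% = 7.4124%.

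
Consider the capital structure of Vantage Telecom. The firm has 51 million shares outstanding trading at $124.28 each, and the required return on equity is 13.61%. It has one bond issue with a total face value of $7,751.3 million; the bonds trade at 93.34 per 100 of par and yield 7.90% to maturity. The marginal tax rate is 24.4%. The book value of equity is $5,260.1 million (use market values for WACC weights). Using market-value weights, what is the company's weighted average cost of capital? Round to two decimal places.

Market value of equity E = 124.28 × 51m = 6338.28m. Market value of debt D = 7751.3m × 93.34/100 = 7235.06342m.
Total capital V = 6338.28 + 7235.06342 = 13573.34342.
Equity: weight = 6338.28/13573.34342 = 0.4670; cost = 13.61%.
Bonds outstanding: weight = 7235.06342/13573.34342 = 0.5330; after-tax cost = 7.9% × (1 − 24.4%) = 5.9724%.
WACC = 0.4670 × 13.6100% + 0.5330 × 5.9724% = 9.5389%.

9.54%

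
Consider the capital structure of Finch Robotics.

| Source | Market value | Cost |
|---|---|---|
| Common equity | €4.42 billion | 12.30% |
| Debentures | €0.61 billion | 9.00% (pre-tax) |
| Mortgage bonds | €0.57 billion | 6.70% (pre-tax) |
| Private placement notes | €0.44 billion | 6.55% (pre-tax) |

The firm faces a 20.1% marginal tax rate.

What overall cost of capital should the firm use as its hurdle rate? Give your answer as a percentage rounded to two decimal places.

Total capital V = 4.42 + 0.61 + 0.57 + 0.44 = 6.04.
Equity: weight = 4.42/6.04 = 0.7318; cost = 12.3%.
Debentures: weight = 0.61/6.04 = 0.1010; after-tax cost = 9% × (1 − 20.1%) = 7.1910%.
Mortgage bonds: weight = 0.57/6.04 = 0.0944; after-tax cost = 6.7% × (1 − 20.1%) = 5.3533%.
Private placement notes: weight = 0.44/6.04 = 0.0728; after-tax cost = 6.55% × (1 − 20.1%) = 5.2334%.
WACC = 0.7318 × 12.3000% + 0.1010 × 7.1910% + 0.0944 × 5.3533% + 0.0728 × 5.2334% = 10.6137%.

10.61%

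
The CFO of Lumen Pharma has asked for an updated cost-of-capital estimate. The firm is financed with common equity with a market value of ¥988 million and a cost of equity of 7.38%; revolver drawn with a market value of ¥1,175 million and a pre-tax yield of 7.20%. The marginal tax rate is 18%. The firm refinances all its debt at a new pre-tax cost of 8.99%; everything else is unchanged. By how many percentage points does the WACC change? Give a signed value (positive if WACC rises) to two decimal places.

+0.80 pp

Current WACC:
Total capital V = 988 + 1175 = 2163.
Equity: weight = 988/2163 = 0.4568; cost = 7.38%.
Revolver drawn: weight = 1175/2163 = 0.5432; after-tax cost = 7.2% × (1 − 18%) = 5.9040%.
WACC = 0.4568 × 7.3800% + 0.5432 × 5.9040% = 6.5782%.
After the change:
Total capital V = 988 + 1175 = 2163.
Equity: weight = 988/2163 = 0.4568; cost = 7.38%.
Revolver drawn: weight = 1175/2163 = 0.5432; after-tax cost = 8.99% × (1 − 18%) = 7.3718%.
WACC = 0.4568 × 7.3800% + 0.5432 × 7.3718% = 7.3755%.
Change in WACC = 7.3755% − 6.5782% = 0.7973 pp.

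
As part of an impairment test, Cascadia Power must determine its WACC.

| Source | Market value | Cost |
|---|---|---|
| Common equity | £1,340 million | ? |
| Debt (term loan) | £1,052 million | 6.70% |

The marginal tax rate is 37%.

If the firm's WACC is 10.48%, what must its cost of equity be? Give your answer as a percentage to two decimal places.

Total capital V = 1340 + 1052 = 2392.
Equity weight = 1340/2392 = 0.5602.
Term loan weight = 1052/2392 = 0.4398.
Debt contribution = 0.4398 × 6.7% × (1 − 37%) = 1.8564%.
Required equity contribution = 10.48% − 1.8564% = 8.6236%.
Re = 8.6236% / 0.5602 = 15.3938%.

15.39%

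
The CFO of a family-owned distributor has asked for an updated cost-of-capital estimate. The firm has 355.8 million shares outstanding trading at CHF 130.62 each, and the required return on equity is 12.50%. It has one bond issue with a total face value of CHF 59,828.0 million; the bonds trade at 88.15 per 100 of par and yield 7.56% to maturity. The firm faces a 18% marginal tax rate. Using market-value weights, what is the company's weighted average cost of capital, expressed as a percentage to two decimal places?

9.15%

Market value of equity E = 130.62 × 355.8m = 46474.596m. Market value of debt D = 59828m × 88.15/100 = 52738.382m.
Total capital V = 46474.596 + 52738.382 = 99212.978.
Equity: weight = 46474.596/99212.978 = 0.4684; cost = 12.5%.
Bonds outstanding: weight = 52738.382/99212.978 = 0.5316; after-tax cost = 7.56% × (1 − 18%) = 6.1992%.
WACC = 0.4684 × 12.5000% + 0.5316 × 6.1992% = 9.1507%.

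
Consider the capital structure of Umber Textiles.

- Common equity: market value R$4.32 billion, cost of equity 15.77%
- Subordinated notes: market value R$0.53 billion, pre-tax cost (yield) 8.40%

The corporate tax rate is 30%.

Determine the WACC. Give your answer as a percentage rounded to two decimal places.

14.69%

Total capital V = 4.32 + 0.53 = 4.85.
Equity: weight = 4.32/4.85 = 0.8907; cost = 15.77%.
Subordinated notes: weight = 0.53/4.85 = 0.1093; after-tax cost = 8.4% × (1 − 30%) = 5.8800%.
WACC = 0.8907 × 15.7700% + 0.1093 × 5.8800% = 14.6892%.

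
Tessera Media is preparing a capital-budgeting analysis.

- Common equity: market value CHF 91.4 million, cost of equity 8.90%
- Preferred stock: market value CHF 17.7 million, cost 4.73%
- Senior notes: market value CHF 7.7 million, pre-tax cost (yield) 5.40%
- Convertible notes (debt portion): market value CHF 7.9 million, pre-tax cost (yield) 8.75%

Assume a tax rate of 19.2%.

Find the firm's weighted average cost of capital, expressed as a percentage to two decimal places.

Total capital V = 91.4 + 17.7 + 7.7 + 7.9 = 124.7.
Equity: weight = 91.4/124.7 = 0.7330; cost = 8.9%.
Preferred: weight = 17.7/124.7 = 0.1419; cost = 4.73%.
Senior notes: weight = 7.7/124.7 = 0.0617; after-tax cost = 5.4% × (1 − 19.2%) = 4.3632%.
Convertible notes (debt portion): weight = 7.9/124.7 = 0.0634; after-tax cost = 8.75% × (1 − 19.2%) = 7.0700%.
WACC = 0.7330 × 8.9000% + 0.1419 × 4.7300% + 0.0617 × 4.3632% + 0.0634 × 7.0700% = 7.9120%.

7.91%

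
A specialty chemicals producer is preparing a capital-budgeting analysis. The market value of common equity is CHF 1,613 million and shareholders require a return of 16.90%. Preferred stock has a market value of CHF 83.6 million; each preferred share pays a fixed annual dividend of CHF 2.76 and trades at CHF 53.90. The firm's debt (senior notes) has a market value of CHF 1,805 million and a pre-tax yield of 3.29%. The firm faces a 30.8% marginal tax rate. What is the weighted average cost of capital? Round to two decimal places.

Cost of preferred: Rp = 2.76 / 53.9 = 5.1206%.
Total capital V = 1613 + 83.6 + 1805 = 3501.6.
Equity: weight = 1613/3501.6 = 0.4606; cost = 16.9%.
Preferred: weight = 83.6/3501.6 = 0.0239; cost = 5.1206%.
Senior notes: weight = 1805/3501.6 = 0.5155; after-tax cost = 3.29% × (1 − 30.8%) = 2.2767%.
WACC = 0.4606 × 16.9000% + 0.0239 × 5.1206% + 0.5155 × 2.2767% = 9.0808%.

9.08%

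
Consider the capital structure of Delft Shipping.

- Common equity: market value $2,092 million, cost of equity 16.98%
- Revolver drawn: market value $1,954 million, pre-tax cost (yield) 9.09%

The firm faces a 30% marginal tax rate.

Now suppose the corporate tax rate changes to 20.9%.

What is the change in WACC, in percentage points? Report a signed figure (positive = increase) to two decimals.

Current WACC:
Total capital V = 2092 + 1954 = 4046.
Equity: weight = 2092/4046 = 0.5171; cost = 16.98%.
Revolver drawn: weight = 1954/4046 = 0.4829; after-tax cost = 9.09% × (1 − 30%) = 6.3630%.
WACC = 0.5171 × 16.9800% + 0.4829 × 6.3630% = 11.8526%.
After the change:
Total capital V = 2092 + 1954 = 4046.
Equity: weight = 2092/4046 = 0.5171; cost = 16.98%.
Revolver drawn: weight = 1954/4046 = 0.4829; after-tax cost = 9.09% × (1 − 20.9%) = 7.1902%.
WACC = 0.5171 × 16.9800% + 0.4829 × 7.1902% = 12.2520%.
Change in WACC = 12.2520% − 11.8526% = 0.3995 pp.

+0.40 pp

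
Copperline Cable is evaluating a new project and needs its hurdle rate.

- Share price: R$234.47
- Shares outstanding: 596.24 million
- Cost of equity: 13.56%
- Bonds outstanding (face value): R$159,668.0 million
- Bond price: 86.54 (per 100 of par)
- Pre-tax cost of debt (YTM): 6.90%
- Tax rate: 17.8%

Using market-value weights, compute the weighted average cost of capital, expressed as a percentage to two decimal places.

9.64%

Market value of equity E = 234.47 × 596.24m = 139800.3928m. Market value of debt D = 159668m × 86.54/100 = 138176.6872m.
Total capital V = 139800.3928 + 138176.6872 = 277977.08.
Equity: weight = 139800.3928/277977.08 = 0.5029; cost = 13.56%.
Bonds outstanding: weight = 138176.6872/277977.08 = 0.4971; after-tax cost = 6.9% × (1 − 17.8%) = 5.6718%.
WACC = 0.5029 × 13.5600% + 0.4971 × 5.6718% = 9.6389%.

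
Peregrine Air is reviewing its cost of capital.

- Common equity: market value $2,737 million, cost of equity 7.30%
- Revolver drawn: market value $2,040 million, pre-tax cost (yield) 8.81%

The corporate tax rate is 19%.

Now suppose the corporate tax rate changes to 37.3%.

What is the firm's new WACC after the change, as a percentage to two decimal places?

After the change:
Total capital V = 2737 + 2040 = 4777.
Equity: weight = 2737/4777 = 0.5730; cost = 7.3%.
Revolver drawn: weight = 2040/4777 = 0.4270; after-tax cost = 8.81% × (1 − 37.3%) = 5.5239%.
WACC = 0.5730 × 7.3000% + 0.4270 × 5.5239% = 6.5415%.

6.54%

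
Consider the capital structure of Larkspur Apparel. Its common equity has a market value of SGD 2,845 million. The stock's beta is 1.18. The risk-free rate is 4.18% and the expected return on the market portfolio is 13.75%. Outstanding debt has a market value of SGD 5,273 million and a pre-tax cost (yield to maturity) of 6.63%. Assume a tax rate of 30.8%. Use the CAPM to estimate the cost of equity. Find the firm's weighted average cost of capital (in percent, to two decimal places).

8.40%

Market risk premium = 13.75% − 4.18% = 9.57%.
Cost of equity via CAPM: Re = 4.18% + 1.18 × 9.57% = 15.4726%.
Total capital V = 2845 + 5273 = 8118.
Equity: weight = 2845/8118 = 0.3505; cost = 15.4726%.
Debt: weight = 5273/8118 = 0.6495; after-tax cost = 6.63% × (1 − 30.8%) = 4.5880%.
WACC = 0.3505 × 15.4726% + 0.6495 × 4.5880% = 8.4025%.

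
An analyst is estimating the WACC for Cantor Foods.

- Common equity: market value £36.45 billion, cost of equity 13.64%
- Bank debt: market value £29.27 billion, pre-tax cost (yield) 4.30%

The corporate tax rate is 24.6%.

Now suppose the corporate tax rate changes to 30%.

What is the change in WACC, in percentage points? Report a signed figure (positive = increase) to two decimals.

Current WACC:
Total capital V = 36.45 + 29.27 = 65.72.
Equity: weight = 36.45/65.72 = 0.5546; cost = 13.64%.
Bank debt: weight = 29.27/65.72 = 0.4454; after-tax cost = 4.3% × (1 − 24.6%) = 3.2422%.
WACC = 0.5546 × 13.6400% + 0.4454 × 3.2422% = 9.0091%.
After the change:
Total capital V = 36.45 + 29.27 = 65.72.
Equity: weight = 36.45/65.72 = 0.5546; cost = 13.64%.
Bank debt: weight = 29.27/65.72 = 0.4454; after-tax cost = 4.3% × (1 − 30%) = 3.0100%.
WACC = 0.5546 × 13.6400% + 0.4454 × 3.0100% = 8.9057%.
Change in WACC = 8.9057% − 9.0091% = -0.1034 pp.

-0.10 pp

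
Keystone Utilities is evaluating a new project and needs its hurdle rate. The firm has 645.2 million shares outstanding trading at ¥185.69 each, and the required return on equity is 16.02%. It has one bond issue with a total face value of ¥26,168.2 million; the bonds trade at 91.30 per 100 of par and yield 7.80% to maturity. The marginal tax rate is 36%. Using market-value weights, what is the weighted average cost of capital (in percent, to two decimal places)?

Market value of equity E = 185.69 × 645.2m = 119807.188m. Market value of debt D = 26168.2m × 91.3/100 = 23891.5666m.
Total capital V = 119807.188 + 23891.5666 = 143698.7546.
Equity: weight = 119807.188/143698.7546 = 0.8337; cost = 16.02%.
Bonds outstanding: weight = 23891.5666/143698.7546 = 0.1663; after-tax cost = 7.8% × (1 − 36%) = 4.9920%.
WACC = 0.8337 × 16.0200% + 0.1663 × 4.9920% = 14.1865%.

14.19%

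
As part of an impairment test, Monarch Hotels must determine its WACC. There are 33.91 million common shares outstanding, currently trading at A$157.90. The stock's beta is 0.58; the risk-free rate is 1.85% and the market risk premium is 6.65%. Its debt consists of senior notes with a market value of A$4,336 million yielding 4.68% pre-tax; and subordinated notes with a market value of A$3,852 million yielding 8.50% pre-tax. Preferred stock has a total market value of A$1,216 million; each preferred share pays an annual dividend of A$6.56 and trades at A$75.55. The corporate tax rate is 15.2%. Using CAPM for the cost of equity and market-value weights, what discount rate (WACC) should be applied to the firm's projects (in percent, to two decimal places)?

5.83%

Cost of equity via CAPM: Re = 1.85% + 0.58 × 6.65% = 5.7070%.
Cost of preferred: Rp = 6.56 / 75.55 = 8.6830%.
Market value of equity E = 157.9 × 33.91m = 5354.389m.
Total capital V = 5354.389 + 1216 + 4336 + 3852 = 14758.389.
Equity: weight = 5354.389/14758.389 = 0.3628; cost = 5.707%.
Preferred: weight = 1216/14758.389 = 0.0824; cost = 8.683%.
Senior notes: weight = 4336/14758.389 = 0.2938; after-tax cost = 4.68% × (1 − 15.2%) = 3.9686%.
Subordinated notes: weight = 3852/14758.389 = 0.2610; after-tax cost = 8.5% × (1 − 15.2%) = 7.2080%.
WACC = 0.3628 × 5.7070% + 0.0824 × 8.6830% + 0.2938 × 3.9686% + 0.2610 × 7.2080% = 5.8332%.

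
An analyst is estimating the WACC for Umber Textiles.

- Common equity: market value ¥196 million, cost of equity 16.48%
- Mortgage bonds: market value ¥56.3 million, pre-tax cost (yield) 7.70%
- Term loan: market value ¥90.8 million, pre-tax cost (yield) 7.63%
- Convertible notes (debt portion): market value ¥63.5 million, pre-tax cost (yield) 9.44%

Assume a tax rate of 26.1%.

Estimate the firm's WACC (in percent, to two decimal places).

11.08%

Total capital V = 196 + 56.3 + 90.8 + 63.5 = 406.6.
Equity: weight = 196/406.6 = 0.4820; cost = 16.48%.
Mortgage bonds: weight = 56.3/406.6 = 0.1385; after-tax cost = 7.7% × (1 − 26.1%) = 5.6903%.
Term loan: weight = 90.8/406.6 = 0.2233; after-tax cost = 7.63% × (1 − 26.1%) = 5.6386%.
Convertible notes (debt portion): weight = 63.5/406.6 = 0.1562; after-tax cost = 9.44% × (1 − 26.1%) = 6.9762%.
WACC = 0.4820 × 16.4800% + 0.1385 × 5.6903% + 0.2233 × 5.6386% + 0.1562 × 6.9762% = 11.0807%.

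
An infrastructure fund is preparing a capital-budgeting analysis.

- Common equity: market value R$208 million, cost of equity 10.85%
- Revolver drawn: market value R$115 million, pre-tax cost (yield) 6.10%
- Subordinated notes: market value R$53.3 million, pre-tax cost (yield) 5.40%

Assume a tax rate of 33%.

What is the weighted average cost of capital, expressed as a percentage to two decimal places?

7.76%

Total capital V = 208 + 115 + 53.3 = 376.3.
Equity: weight = 208/376.3 = 0.5528; cost = 10.85%.
Revolver drawn: weight = 115/376.3 = 0.3056; after-tax cost = 6.1% × (1 − 33%) = 4.0870%.
Subordinated notes: weight = 53.3/376.3 = 0.1416; after-tax cost = 5.4% × (1 − 33%) = 3.6180%.
WACC = 0.5528 × 10.8500% + 0.3056 × 4.0870% + 0.1416 × 3.6180% = 7.7588%.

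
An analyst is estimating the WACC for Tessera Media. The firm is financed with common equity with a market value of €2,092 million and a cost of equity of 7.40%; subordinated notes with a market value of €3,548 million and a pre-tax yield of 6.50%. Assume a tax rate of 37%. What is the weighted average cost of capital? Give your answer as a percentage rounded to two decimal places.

Total capital V = 2092 + 3548 = 5640.
Equity: weight = 2092/5640 = 0.3709; cost = 7.4%.
Subordinated notes: weight = 3548/5640 = 0.6291; after-tax cost = 6.5% × (1 − 37%) = 4.0950%.
WACC = 0.3709 × 7.4000% + 0.6291 × 4.0950% = 5.3209%.

5.32%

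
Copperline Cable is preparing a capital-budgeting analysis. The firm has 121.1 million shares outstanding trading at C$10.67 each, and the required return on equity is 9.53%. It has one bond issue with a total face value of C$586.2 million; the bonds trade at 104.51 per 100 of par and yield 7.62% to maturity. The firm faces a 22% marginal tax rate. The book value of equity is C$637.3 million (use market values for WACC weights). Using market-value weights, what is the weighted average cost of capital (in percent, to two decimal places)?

8.38%

Market value of equity E = 10.67 × 121.1m = 1292.137m. Market value of debt D = 586.2m × 104.51/100 = 612.63762m.
Total capital V = 1292.137 + 612.63762 = 1904.77462.
Equity: weight = 1292.137/1904.77462 = 0.6784; cost = 9.53%.
Bonds outstanding: weight = 612.63762/1904.77462 = 0.3216; after-tax cost = 7.62% × (1 − 22%) = 5.9436%.
WACC = 0.6784 × 9.5300% + 0.3216 × 5.9436% = 8.3765%.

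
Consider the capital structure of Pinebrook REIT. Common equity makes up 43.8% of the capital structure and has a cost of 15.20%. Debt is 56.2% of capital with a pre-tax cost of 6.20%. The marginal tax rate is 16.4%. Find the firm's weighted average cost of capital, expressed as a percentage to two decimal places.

9.57%

After-tax cost of debt = 6.2% × (1 − 16.4%) = 5.1832%.
WACC = 0.438 × 15.2000% + 0.562 × 5.1832% = 9.5706%.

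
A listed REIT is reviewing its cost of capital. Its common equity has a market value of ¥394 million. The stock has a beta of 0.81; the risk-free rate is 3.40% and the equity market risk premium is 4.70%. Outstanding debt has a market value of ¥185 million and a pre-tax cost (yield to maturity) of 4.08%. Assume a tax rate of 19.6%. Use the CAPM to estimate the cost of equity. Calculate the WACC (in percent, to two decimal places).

Cost of equity via CAPM: Re = 3.4% + 0.81 × 4.7% = 7.2070%.
Total capital V = 394 + 185 = 579.
Equity: weight = 394/579 = 0.6805; cost = 7.207%.
Debt: weight = 185/579 = 0.3195; after-tax cost = 4.08% × (1 − 19.6%) = 3.2803%.
WACC = 0.6805 × 7.2070% + 0.3195 × 3.2803% = 5.9524%.

5.95%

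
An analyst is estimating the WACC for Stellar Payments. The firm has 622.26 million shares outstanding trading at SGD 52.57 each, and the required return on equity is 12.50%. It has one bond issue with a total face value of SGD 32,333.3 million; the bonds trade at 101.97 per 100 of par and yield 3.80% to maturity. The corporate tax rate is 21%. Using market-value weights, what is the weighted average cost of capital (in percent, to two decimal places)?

Market value of equity E = 52.57 × 622.26m = 32712.2082m. Market value of debt D = 32333.3m × 101.97/100 = 32970.26601m.
Total capital V = 32712.2082 + 32970.26601 = 65682.47421.
Equity: weight = 32712.2082/65682.47421 = 0.4980; cost = 12.5%.
Bonds outstanding: weight = 32970.26601/65682.47421 = 0.5020; after-tax cost = 3.8% × (1 − 21%) = 3.0020%.
WACC = 0.4980 × 12.5000% + 0.5020 × 3.0020% = 7.7323%.

7.73%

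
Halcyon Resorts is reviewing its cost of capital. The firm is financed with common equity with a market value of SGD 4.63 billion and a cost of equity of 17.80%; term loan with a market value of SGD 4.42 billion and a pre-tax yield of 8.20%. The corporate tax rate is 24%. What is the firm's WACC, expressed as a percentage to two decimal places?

Total capital V = 4.63 + 4.42 = 9.05.
Equity: weight = 4.63/9.05 = 0.5116; cost = 17.8%.
Term loan: weight = 4.42/9.05 = 0.4884; after-tax cost = 8.2% × (1 − 24%) = 6.2320%.
WACC = 0.5116 × 17.8000% + 0.4884 × 6.2320% = 12.1502%.

12.15%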